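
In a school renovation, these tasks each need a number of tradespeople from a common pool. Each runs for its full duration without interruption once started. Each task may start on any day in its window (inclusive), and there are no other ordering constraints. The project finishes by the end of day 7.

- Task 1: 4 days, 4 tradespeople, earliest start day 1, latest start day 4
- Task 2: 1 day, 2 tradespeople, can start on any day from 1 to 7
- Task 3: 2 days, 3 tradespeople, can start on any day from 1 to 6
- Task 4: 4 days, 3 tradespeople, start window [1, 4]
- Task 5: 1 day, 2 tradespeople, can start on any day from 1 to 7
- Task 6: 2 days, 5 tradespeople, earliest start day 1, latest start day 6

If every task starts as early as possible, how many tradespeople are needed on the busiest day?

Early-start schedule: Task 1@1, Task 2@1, Task 3@1, Task 4@1, Task 5@1, Task 6@1.
Load per day: day 1: 19, day 2: 15, day 3: 7, day 4: 7, day 5: 0, day 6: 0, day 7: 0.
Peak is 19.

19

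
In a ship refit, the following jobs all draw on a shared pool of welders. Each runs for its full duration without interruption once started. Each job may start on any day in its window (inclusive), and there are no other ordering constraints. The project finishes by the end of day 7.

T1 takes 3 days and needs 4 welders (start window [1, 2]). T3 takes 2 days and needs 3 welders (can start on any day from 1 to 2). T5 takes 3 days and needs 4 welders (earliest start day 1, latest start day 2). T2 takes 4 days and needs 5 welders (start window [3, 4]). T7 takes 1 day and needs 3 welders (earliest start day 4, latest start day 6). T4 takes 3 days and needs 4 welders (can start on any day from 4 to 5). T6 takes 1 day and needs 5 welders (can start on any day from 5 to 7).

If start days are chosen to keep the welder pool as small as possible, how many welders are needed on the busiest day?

12

Early-start (T1@1, T3@1, T5@1, T2@3, T7@4, T4@4, T6@5) gives peak 14: d1:11  d2:11  d3:13  d4:12  d5:14  d6:9  d7:0.
Shift T2→4, T6→7.
Schedule T1@1, T3@1, T5@1, T2@4, T7@4, T4@4, T6@7: d1:11  d2:11  d3:8  d4:12  d5:9  d6:9  d7:10 — peak 12.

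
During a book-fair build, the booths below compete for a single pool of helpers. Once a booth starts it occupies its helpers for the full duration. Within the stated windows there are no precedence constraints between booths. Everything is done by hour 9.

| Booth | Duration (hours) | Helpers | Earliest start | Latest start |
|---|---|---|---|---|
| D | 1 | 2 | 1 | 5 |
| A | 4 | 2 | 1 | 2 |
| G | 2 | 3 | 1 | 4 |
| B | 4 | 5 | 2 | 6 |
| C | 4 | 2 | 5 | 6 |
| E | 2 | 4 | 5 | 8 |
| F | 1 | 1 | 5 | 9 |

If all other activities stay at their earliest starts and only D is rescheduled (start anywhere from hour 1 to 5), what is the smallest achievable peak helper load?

12

D@1: h1:7  h2:10  h3:7  h4:7  h5:12  h6:6  h7:2  h8:2  h9:0 → peak 12
D@2: h1:5  h2:12  h3:7  h4:7  h5:12  h6:6  h7:2  h8:2  h9:0 → peak 12
D@3: h1:5  h2:10  h3:9  h4:7  h5:12  h6:6  h7:2  h8:2  h9:0 → peak 12
D@4: h1:5  h2:10  h3:7  h4:9  h5:12  h6:6  h7:2  h8:2  h9:0 → peak 12
D@5: h1:5  h2:10  h3:7  h4:7  h5:14  h6:6  h7:2  h8:2  h9:0 → peak 14
Best is D@1, peak 12.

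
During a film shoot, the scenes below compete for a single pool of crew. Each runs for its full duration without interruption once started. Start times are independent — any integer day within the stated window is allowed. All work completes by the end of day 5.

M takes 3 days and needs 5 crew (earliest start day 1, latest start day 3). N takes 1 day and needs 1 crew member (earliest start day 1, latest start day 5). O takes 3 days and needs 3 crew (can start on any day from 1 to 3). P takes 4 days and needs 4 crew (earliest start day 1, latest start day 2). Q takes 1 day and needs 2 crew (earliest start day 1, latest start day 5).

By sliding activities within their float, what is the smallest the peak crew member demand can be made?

12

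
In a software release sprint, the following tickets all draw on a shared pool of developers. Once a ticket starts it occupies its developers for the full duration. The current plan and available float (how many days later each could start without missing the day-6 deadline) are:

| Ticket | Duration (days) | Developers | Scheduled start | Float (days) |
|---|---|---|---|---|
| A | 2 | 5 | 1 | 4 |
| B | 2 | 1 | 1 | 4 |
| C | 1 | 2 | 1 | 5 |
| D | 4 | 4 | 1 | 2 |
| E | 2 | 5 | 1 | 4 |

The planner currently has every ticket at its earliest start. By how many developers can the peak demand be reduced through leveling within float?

8

Early-start peak: d1:17  d2:15  d3:4  d4:4  d5:0  d6:0 ⇒ 17.
Leveled (A@1, B@1, C@1, D@3, E@3): d1:8  d2:6  d3:9  d4:9  d5:4  d6:4 ⇒ 9.
Reduction 17 − 9 = 8.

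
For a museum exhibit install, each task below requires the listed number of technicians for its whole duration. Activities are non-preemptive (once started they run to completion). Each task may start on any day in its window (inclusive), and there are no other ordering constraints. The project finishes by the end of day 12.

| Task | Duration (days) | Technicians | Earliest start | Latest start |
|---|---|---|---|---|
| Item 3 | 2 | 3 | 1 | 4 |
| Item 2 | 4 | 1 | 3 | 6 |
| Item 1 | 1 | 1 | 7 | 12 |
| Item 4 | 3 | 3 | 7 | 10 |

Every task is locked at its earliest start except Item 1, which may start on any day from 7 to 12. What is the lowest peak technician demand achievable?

Item 1@7: d1:3  d2:3  d3:1  d4:1  d5:1  d6:1  d7:4  d8:3  d9:3  d10:0  d11:0  d12:0 → peak 4
Item 1@8: d1:3  d2:3  d3:1  d4:1  d5:1  d6:1  d7:3  d8:4  d9:3  d10:0  d11:0  d12:0 → peak 4
Item 1@9: d1:3  d2:3  d3:1  d4:1  d5:1  d6:1  d7:3  d8:3  d9:4  d10:0  d11:0  d12:0 → peak 4
Item 1@10: d1:3  d2:3  d3:1  d4:1  d5:1  d6:1  d7:3  d8:3  d9:3  d10:1  d11:0  d12:0 → peak 3
Item 1@11: d1:3  d2:3  d3:1  d4:1  d5:1  d6:1  d7:3  d8:3  d9:3  d10:0  d11:1  d12:0 → peak 3
Item 1@12: d1:3  d2:3  d3:1  d4:1  d5:1  d6:1  d7:3  d8:3  d9:3  d10:0  d11:0  d12:1 → peak 3
Best is Item 1@10, peak 3.

3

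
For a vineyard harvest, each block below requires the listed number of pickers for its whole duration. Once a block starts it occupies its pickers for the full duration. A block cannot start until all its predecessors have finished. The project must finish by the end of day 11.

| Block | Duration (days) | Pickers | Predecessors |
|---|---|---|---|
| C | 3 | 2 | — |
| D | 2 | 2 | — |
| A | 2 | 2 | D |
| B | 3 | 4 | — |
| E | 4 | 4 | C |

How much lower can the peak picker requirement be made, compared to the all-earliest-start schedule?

4

Early-start peak: d1:8  d2:8  d3:8  d4:6  d5:4  d6:4  d7:4  d8:0  d9:0  d10:0  d11:0 ⇒ 8.
Leveled (C@1, D@1, A@3, B@5, E@8): d1:4  d2:4  d3:4  d4:2  d5:4  d6:4  d7:4  d8:4  d9:4  d10:4  d11:4 ⇒ 4.
Reduction 8 − 4 = 4.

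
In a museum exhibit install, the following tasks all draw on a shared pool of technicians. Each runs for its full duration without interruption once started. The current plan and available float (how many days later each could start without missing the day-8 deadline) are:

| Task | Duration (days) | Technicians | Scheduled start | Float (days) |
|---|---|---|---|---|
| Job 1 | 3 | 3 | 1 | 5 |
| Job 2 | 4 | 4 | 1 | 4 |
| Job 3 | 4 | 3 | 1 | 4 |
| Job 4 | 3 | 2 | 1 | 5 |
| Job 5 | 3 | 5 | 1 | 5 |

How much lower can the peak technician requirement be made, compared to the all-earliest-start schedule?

8

Early-start peak: d1:17  d2:17  d3:17  d4:7  d5:0  d6:0  d7:0  d8:0 ⇒ 17.
Leveled (Job 1@1, Job 2@1, Job 3@4, Job 4@1, Job 5@5): d1:9  d2:9  d3:9  d4:7  d5:8  d6:8  d7:8  d8:0 ⇒ 9.
Reduction 17 − 9 = 8.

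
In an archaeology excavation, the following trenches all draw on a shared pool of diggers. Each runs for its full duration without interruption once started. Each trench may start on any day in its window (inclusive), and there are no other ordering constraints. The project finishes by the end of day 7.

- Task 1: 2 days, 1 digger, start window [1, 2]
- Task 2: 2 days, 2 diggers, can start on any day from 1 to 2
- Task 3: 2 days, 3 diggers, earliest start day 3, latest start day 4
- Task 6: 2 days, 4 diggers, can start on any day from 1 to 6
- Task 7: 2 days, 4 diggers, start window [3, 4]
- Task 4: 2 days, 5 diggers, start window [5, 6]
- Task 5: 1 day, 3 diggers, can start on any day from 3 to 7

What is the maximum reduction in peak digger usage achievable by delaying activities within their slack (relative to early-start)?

3

Early-start peak: d1:7  d2:7  d3:10  d4:7  d5:5  d6:5  d7:0 ⇒ 10.
Leveled (Task 1@1, Task 2@1, Task 3@3, Task 6@1, Task 7@3, Task 4@5, Task 5@7): d1:7  d2:7  d3:7  d4:7  d5:5  d6:5  d7:3 ⇒ 7.
Reduction 10 − 7 = 3.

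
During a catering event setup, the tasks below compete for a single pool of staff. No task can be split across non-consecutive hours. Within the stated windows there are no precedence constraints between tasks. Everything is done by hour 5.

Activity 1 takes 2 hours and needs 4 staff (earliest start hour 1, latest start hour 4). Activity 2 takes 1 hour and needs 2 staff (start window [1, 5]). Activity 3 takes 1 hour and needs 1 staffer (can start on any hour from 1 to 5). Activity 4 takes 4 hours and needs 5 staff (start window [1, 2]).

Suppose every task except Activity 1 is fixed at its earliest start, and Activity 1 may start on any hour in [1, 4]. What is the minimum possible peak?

9

Activity 1@1: h1:12  h2:9  h3:5  h4:5  h5:0 → peak 12
Activity 1@2: h1:8  h2:9  h3:9  h4:5  h5:0 → peak 9
Activity 1@3: h1:8  h2:5  h3:9  h4:9  h5:0 → peak 9
Activity 1@4: h1:8  h2:5  h3:5  h4:9  h5:4 → peak 9
Best is Activity 1@2, peak 9.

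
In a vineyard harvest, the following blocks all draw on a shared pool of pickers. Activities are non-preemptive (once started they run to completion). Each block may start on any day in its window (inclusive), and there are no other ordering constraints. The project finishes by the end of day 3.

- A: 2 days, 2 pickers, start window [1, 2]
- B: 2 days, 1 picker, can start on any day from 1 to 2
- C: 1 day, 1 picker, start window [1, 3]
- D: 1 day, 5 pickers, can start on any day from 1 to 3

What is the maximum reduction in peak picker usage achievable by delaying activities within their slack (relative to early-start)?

Early-start peak: d1:9  d2:3  d3:0 ⇒ 9.
Leveled (A@1, B@1, C@1, D@3): d1:4  d2:3  d3:5 ⇒ 5.
Reduction 9 − 5 = 4.

4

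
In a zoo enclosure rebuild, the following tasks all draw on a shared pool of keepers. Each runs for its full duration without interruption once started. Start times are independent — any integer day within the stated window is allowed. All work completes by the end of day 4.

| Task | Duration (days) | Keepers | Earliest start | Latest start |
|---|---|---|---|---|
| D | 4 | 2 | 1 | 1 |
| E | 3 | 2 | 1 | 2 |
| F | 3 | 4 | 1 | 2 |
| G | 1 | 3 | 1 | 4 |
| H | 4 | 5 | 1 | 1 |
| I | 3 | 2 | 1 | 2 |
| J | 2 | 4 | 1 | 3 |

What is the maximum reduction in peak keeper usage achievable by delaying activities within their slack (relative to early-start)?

3

Early-start peak: d1:22  d2:19  d3:15  d4:7 ⇒ 22.
Leveled (D@1, E@1, F@1, G@1, H@1, I@1, J@2): d1:18  d2:19  d3:19  d4:7 ⇒ 19.
Reduction 22 − 19 = 3.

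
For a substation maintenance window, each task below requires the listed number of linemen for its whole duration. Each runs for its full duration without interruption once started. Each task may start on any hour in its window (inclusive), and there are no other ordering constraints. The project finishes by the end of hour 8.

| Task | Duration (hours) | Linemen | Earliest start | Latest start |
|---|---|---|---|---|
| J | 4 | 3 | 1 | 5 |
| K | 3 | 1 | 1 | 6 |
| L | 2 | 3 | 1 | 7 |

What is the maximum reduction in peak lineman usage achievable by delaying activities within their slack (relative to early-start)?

3

Early-start peak: h1:7  h2:7  h3:4  h4:3  h5:0  h6:0  h7:0  h8:0 ⇒ 7.
Leveled (J@1, K@1, L@5): h1:4  h2:4  h3:4  h4:3  h5:3  h6:3  h7:0  h8:0 ⇒ 4.
Reduction 7 − 4 = 3.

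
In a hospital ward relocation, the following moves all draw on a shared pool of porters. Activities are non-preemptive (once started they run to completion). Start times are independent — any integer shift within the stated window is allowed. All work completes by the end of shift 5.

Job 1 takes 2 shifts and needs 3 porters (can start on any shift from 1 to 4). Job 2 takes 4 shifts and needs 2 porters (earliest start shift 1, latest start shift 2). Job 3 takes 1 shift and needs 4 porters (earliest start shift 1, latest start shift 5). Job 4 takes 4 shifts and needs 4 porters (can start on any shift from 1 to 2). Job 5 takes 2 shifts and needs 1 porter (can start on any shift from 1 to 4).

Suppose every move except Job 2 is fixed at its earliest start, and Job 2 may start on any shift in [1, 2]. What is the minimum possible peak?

12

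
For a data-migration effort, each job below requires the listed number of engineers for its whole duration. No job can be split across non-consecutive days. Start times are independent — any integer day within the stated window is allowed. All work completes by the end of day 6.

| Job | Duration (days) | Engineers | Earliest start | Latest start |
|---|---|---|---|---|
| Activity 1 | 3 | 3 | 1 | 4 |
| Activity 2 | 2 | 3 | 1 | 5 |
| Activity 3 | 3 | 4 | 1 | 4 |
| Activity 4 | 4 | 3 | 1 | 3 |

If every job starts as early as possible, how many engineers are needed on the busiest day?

13

Early-start schedule: Activity 1@1, Activity 2@1, Activity 3@1, Activity 4@1.
Load per day: day 1: 13, day 2: 13, day 3: 10, day 4: 3, day 5: 0, day 6: 0.
Peak is 13.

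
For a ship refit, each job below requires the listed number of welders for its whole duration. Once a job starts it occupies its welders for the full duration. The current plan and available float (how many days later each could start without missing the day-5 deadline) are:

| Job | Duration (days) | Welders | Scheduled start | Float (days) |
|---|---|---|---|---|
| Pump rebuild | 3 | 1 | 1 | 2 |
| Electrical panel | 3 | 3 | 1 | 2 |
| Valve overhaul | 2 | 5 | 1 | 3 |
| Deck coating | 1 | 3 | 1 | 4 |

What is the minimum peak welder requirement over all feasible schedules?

Early-start (Pump rebuild@1, Electrical panel@1, Valve overhaul@1, Deck coating@1) gives peak 12: d1:12  d2:9  d3:4  d4:0  d5:0.
Shift Electrical panel→3, Deck coating→4.
Schedule Pump rebuild@1, Electrical panel@3, Valve overhaul@1, Deck coating@4: d1:6  d2:6  d3:4  d4:6  d5:3 — peak 6.

6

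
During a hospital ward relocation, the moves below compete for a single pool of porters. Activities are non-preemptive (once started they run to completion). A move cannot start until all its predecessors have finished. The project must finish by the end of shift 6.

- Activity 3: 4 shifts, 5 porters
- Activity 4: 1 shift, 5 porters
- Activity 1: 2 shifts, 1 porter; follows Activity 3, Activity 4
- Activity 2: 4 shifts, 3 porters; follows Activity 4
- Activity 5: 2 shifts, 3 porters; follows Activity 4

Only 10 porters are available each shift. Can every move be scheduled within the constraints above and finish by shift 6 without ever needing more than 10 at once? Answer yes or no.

Schedule Activity 3@1, Activity 4@1, Activity 1@5, Activity 2@2, Activity 5@5: s1:10  s2:8  s3:8  s4:8  s5:7  s6:4 — peak 10 ≤ 10.

yes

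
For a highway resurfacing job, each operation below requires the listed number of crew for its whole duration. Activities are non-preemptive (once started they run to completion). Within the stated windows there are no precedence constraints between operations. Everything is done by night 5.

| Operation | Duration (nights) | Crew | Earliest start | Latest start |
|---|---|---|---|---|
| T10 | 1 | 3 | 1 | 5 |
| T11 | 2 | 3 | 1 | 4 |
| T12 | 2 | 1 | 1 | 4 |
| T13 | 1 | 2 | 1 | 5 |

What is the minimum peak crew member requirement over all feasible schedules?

3

Early-start (T10@1, T11@1, T12@1, T13@1) gives peak 9: n1:9  n2:4  n3:0  n4:0  n5:0.
Shift T11→2, T12→4, T13→4.
Schedule T10@1, T11@2, T12@4, T13@4: n1:3  n2:3  n3:3  n4:3  n5:1 — peak 3.
Total crew member-nights = 13 over 5 nights ⇒ peak ≥ ⌈13/5⌉ = 3, so 3 is optimal.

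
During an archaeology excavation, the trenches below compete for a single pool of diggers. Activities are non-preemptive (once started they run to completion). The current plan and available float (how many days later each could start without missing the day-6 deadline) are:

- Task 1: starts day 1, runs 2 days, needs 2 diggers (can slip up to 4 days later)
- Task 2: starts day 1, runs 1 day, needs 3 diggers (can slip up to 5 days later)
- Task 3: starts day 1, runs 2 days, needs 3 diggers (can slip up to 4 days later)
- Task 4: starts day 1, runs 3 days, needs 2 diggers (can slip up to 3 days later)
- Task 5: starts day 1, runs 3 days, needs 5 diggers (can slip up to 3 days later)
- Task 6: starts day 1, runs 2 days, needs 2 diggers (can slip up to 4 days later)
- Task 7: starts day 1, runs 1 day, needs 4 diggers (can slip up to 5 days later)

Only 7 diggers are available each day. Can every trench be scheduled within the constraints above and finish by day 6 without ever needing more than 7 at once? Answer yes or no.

yes

Schedule Task 1@1, Task 2@1, Task 3@2, Task 4@4, Task 5@4, Task 6@1, Task 7@3: d1:7  d2:7  d3:7  d4:7  d5:7  d6:7 — peak 7 ≤ 7.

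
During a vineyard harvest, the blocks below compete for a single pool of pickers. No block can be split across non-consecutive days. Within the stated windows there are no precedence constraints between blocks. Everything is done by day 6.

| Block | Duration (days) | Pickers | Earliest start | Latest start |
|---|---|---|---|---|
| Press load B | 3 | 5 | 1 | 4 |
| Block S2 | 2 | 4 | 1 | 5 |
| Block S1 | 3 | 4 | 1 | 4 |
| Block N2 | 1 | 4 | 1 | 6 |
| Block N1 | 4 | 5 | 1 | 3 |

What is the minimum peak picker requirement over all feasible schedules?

Early-start (Press load B@1, Block S2@1, Block S1@1, Block N2@1, Block N1@1) gives peak 22: d1:22  d2:18  d3:14  d4:5  d5:0  d6:0.
Shift Block S2→5, Block S1→4, Block N2→5.
Schedule Press load B@1, Block S2@5, Block S1@4, Block N2@5, Block N1@1: d1:10  d2:10  d3:10  d4:9  d5:12  d6:8 — peak 12.

12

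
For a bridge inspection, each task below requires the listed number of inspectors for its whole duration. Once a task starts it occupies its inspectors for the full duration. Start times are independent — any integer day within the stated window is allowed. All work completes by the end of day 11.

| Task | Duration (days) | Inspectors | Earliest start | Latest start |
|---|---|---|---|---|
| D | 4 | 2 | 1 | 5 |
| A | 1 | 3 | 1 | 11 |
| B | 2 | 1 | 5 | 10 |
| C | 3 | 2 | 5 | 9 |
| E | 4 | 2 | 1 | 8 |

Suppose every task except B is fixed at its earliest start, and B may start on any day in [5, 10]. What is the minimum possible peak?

B@5: d1:7  d2:4  d3:4  d4:4  d5:3  d6:3  d7:2  d8:0  d9:0  d10:0  d11:0 → peak 7
B@6: d1:7  d2:4  d3:4  d4:4  d5:2  d6:3  d7:3  d8:0  d9:0  d10:0  d11:0 → peak 7
B@7: d1:7  d2:4  d3:4  d4:4  d5:2  d6:2  d7:3  d8:1  d9:0  d10:0  d11:0 → peak 7
B@8: d1:7  d2:4  d3:4  d4:4  d5:2  d6:2  d7:2  d8:1  d9:1  d10:0  d11:0 → peak 7
B@9: d1:7  d2:4  d3:4  d4:4  d5:2  d6:2  d7:2  d8:0  d9:1  d10:1  d11:0 → peak 7
B@10: d1:7  d2:4  d3:4  d4:4  d5:2  d6:2  d7:2  d8:0  d9:0  d10:1  d11:1 → peak 7
Best is B@5, peak 7.

7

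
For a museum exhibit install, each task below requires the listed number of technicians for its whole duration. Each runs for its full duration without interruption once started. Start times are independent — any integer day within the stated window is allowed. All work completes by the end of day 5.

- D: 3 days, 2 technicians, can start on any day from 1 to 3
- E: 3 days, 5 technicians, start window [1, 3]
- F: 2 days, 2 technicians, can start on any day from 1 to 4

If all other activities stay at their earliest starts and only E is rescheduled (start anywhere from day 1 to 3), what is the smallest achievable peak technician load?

7

E@1: d1:9  d2:9  d3:7  d4:0  d5:0 → peak 9
E@2: d1:4  d2:9  d3:7  d4:5  d5:0 → peak 9
E@3: d1:4  d2:4  d3:7  d4:5  d5:5 → peak 7
Best is E@3, peak 7.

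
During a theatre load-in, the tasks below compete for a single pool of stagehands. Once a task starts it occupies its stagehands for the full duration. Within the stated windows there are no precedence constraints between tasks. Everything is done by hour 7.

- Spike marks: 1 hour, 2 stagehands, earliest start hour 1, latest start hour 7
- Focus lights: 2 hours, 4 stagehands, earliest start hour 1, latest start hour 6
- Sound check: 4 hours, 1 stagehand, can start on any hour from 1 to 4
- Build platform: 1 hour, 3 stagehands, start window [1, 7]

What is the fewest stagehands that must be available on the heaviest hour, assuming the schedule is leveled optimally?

Early-start (Spike marks@1, Focus lights@1, Sound check@1, Build platform@1) gives peak 10: h1:10  h2:5  h3:1  h4:1  h5:0  h6:0  h7:0.
Shift Focus lights→2, Sound check→4, Build platform→4.
Schedule Spike marks@1, Focus lights@2, Sound check@4, Build platform@4: h1:2  h2:4  h3:4  h4:4  h5:1  h6:1  h7:1 — peak 4.

4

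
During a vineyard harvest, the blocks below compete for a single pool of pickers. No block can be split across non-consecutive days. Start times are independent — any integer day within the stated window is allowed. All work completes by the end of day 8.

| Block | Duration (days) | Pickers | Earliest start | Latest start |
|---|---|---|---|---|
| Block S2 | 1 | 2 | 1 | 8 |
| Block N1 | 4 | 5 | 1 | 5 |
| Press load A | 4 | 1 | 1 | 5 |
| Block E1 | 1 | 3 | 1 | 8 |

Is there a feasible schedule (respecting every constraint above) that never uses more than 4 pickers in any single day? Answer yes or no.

no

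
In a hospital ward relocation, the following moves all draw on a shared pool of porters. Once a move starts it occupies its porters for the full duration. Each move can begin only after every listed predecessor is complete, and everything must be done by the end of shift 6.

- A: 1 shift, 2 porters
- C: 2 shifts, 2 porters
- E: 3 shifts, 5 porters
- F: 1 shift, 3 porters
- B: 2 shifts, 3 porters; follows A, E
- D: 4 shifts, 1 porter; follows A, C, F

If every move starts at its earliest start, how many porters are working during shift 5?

At early start, shift 5 has: B, D.
Demand: 3 + 1 = 4.

4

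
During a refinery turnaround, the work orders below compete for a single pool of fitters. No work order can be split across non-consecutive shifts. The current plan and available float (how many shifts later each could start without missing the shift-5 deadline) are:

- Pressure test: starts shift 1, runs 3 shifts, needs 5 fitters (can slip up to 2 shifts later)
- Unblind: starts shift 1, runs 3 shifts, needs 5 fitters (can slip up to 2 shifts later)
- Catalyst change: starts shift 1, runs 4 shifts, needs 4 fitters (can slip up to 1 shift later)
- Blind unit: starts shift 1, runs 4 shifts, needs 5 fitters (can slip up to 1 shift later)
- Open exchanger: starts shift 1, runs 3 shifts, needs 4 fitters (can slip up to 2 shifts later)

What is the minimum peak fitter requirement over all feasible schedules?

Schedule Pressure test@1, Unblind@1, Catalyst change@1, Blind unit@1, Open exchanger@1: s1:23  s2:23  s3:23  s4:9  s5:0 — peak 23.

23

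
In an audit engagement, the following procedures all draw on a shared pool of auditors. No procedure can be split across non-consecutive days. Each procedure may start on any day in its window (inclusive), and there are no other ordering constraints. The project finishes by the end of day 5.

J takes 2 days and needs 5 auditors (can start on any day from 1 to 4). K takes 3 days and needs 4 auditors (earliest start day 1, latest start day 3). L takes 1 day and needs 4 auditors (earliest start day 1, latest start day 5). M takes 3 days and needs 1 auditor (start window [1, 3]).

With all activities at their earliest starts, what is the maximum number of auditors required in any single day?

14

Early-start schedule: J@1, K@1, L@1, M@1.
Load per day: day 1: 14, day 2: 10, day 3: 5, day 4: 0, day 5: 0.
Peak is 14.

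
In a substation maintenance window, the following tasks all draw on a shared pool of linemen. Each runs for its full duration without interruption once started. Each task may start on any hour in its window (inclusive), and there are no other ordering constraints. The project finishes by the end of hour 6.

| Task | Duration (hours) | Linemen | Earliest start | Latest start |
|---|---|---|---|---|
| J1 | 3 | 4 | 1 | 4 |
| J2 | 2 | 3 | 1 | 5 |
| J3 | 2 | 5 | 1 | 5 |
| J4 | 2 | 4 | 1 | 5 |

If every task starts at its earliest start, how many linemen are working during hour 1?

16

At early start, hour 1 has: J1, J2, J3, J4.
Demand: 4 + 3 + 5 + 4 = 16.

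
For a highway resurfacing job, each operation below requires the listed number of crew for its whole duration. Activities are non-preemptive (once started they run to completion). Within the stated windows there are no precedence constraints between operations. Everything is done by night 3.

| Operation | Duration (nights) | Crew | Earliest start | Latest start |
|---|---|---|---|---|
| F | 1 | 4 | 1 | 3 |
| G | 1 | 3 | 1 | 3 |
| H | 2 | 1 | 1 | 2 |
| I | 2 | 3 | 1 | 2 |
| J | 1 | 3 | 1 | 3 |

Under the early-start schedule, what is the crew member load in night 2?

4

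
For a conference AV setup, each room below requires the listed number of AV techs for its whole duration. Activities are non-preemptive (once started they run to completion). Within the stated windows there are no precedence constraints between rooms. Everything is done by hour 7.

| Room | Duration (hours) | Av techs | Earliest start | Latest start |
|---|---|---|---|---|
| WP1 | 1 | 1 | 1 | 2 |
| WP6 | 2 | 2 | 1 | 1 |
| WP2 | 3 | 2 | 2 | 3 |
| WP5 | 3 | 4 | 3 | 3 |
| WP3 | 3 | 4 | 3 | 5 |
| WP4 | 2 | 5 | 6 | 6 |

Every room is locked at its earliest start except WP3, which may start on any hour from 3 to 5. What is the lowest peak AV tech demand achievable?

9

WP3@3: h1:3  h2:4  h3:10  h4:10  h5:8  h6:5  h7:5 → peak 10
WP3@4: h1:3  h2:4  h3:6  h4:10  h5:8  h6:9  h7:5 → peak 10
WP3@5: h1:3  h2:4  h3:6  h4:6  h5:8  h6:9  h7:9 → peak 9
Best is WP3@5, peak 9.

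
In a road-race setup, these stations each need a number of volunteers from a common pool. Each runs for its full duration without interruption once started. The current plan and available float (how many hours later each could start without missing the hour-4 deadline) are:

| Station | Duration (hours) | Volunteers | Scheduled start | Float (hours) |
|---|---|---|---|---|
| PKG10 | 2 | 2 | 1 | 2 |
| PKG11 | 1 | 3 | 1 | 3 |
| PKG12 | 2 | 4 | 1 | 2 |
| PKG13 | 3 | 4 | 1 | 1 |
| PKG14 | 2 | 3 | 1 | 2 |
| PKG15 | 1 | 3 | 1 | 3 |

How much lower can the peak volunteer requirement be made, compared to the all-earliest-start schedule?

9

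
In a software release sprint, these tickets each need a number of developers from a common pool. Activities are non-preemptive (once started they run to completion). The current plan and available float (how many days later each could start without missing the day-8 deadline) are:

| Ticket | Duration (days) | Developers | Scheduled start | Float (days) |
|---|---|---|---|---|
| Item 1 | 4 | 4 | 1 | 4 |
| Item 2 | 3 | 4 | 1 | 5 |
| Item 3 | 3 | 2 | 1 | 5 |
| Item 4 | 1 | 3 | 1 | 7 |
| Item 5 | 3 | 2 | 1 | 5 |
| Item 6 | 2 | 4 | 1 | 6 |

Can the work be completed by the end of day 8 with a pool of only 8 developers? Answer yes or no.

Schedule Item 1@1, Item 2@1, Item 3@4, Item 4@5, Item 5@4, Item 6@6: d1:8  d2:8  d3:8  d4:8  d5:7  d6:8  d7:4  d8:0 — peak 8 ≤ 8.

yes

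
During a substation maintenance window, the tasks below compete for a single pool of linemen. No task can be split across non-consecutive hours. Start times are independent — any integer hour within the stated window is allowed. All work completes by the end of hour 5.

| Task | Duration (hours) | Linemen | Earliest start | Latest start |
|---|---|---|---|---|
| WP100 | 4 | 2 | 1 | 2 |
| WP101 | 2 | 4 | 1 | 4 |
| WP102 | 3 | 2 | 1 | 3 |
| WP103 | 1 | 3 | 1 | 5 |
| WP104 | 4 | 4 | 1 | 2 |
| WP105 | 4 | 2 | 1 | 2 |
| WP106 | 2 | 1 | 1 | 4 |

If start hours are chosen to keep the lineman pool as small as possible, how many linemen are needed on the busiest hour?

Early-start (WP100@1, WP101@1, WP102@1, WP103@1, WP104@1, WP105@1, WP106@1) gives peak 18: h1:18  h2:15  h3:10  h4:8  h5:0.
Shift WP102→3, WP104→2, WP106→3.
Schedule WP100@1, WP101@1, WP102@3, WP103@1, WP104@2, WP105@1, WP106@3: h1:11  h2:12  h3:11  h4:11  h5:6 — peak 12.

12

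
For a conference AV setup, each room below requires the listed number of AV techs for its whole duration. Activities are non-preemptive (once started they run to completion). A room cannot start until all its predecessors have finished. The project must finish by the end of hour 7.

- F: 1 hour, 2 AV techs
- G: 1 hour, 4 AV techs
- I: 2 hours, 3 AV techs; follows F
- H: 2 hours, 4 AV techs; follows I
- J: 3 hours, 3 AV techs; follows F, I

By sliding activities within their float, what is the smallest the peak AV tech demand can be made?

7

Schedule F@1, G@1, I@2, H@4, J@4: h1:6  h2:3  h3:3  h4:7  h5:7  h6:3  h7:0 — peak 7.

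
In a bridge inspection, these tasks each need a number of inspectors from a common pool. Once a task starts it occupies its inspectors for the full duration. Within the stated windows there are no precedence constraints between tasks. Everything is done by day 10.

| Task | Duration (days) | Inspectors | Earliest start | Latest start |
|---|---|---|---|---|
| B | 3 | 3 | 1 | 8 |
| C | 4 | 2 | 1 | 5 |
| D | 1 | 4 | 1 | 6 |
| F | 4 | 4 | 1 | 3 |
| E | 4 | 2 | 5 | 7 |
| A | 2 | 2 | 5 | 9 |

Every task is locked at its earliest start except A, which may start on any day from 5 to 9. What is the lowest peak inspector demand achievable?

13

A@5: d1:13  d2:9  d3:9  d4:6  d5:4  d6:4  d7:2  d8:2  d9:0  d10:0 → peak 13
A@6: d1:13  d2:9  d3:9  d4:6  d5:2  d6:4  d7:4  d8:2  d9:0  d10:0 → peak 13
A@7: d1:13  d2:9  d3:9  d4:6  d5:2  d6:2  d7:4  d8:4  d9:0  d10:0 → peak 13
A@8: d1:13  d2:9  d3:9  d4:6  d5:2  d6:2  d7:2  d8:4  d9:2  d10:0 → peak 13
A@9: d1:13  d2:9  d3:9  d4:6  d5:2  d6:2  d7:2  d8:2  d9:2  d10:2 → peak 13
Best is A@5, peak 13.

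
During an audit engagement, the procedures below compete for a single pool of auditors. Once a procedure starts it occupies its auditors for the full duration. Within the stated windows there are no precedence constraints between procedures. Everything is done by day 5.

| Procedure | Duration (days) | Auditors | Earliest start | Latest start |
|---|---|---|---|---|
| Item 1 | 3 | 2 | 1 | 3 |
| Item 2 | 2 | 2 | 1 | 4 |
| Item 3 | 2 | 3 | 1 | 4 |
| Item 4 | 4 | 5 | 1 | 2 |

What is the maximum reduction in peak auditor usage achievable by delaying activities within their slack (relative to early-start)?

3

Early-start peak: d1:12  d2:12  d3:7  d4:5  d5:0 ⇒ 12.
Leveled (Item 1@1, Item 2@1, Item 3@4, Item 4@1): d1:9  d2:9  d3:7  d4:8  d5:3 ⇒ 9.
Reduction 12 − 9 = 3.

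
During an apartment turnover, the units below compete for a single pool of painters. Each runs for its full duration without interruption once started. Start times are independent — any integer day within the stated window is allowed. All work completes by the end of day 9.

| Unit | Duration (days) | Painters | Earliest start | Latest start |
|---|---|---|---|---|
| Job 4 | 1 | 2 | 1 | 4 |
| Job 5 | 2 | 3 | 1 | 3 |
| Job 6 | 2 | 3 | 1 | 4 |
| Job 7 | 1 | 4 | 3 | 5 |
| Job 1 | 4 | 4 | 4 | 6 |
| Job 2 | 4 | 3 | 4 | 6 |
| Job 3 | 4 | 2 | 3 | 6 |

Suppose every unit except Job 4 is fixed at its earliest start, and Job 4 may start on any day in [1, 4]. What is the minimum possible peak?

Job 4@1: d1:8  d2:6  d3:6  d4:9  d5:9  d6:9  d7:7  d8:0  d9:0 → peak 9
Job 4@2: d1:6  d2:8  d3:6  d4:9  d5:9  d6:9  d7:7  d8:0  d9:0 → peak 9
Job 4@3: d1:6  d2:6  d3:8  d4:9  d5:9  d6:9  d7:7  d8:0  d9:0 → peak 9
Job 4@4: d1:6  d2:6  d3:6  d4:11  d5:9  d6:9  d7:7  d8:0  d9:0 → peak 11
Best is Job 4@1, peak 9.

9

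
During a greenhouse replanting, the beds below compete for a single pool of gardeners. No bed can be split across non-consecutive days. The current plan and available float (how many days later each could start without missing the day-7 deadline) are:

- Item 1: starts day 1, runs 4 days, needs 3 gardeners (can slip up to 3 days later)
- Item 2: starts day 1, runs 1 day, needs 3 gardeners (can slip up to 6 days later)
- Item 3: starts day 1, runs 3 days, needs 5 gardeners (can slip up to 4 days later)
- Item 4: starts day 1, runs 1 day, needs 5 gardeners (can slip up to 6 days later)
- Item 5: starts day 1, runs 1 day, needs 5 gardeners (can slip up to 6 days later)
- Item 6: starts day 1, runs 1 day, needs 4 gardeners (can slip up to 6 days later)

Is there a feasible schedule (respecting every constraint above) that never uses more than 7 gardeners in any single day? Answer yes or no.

The minimum achievable peak is 8; 7 < 8, so no feasible schedule stays within the cap.

no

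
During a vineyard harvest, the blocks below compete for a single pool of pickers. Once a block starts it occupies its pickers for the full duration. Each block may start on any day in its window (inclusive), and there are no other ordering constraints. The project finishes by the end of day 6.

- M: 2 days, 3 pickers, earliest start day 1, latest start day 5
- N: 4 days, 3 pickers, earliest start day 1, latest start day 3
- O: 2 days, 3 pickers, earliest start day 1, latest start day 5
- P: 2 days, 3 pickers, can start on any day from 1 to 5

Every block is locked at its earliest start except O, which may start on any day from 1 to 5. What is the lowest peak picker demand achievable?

9

O@1: d1:12  d2:12  d3:3  d4:3  d5:0  d6:0 → peak 12
O@2: d1:9  d2:12  d3:6  d4:3  d5:0  d6:0 → peak 12
O@3: d1:9  d2:9  d3:6  d4:6  d5:0  d6:0 → peak 9
O@4: d1:9  d2:9  d3:3  d4:6  d5:3  d6:0 → peak 9
O@5: d1:9  d2:9  d3:3  d4:3  d5:3  d6:3 → peak 9
Best is O@3, peak 9.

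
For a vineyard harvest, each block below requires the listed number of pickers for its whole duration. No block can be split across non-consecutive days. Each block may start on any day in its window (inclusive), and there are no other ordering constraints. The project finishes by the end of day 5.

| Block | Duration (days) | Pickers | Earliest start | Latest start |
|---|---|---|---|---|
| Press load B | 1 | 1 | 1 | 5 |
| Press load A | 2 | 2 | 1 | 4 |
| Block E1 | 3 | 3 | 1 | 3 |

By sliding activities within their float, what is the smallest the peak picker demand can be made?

Early-start (Press load B@1, Press load A@1, Block E1@1) gives peak 6: d1:6  d2:5  d3:3  d4:0  d5:0.
Shift Block E1→3.
Schedule Press load B@1, Press load A@1, Block E1@3: d1:3  d2:2  d3:3  d4:3  d5:3 — peak 3.
Total picker-days = 14 over 5 days ⇒ peak ≥ ⌈14/5⌉ = 3, so 3 is optimal.

3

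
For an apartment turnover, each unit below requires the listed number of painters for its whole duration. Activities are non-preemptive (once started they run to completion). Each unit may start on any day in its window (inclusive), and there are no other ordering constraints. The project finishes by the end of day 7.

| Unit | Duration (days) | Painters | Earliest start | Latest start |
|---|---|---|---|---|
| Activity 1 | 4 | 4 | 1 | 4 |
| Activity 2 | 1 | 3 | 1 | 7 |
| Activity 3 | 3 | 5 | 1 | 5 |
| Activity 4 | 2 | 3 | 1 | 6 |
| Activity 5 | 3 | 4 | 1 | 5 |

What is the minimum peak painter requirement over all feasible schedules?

Early-start (Activity 1@1, Activity 2@1, Activity 3@1, Activity 4@1, Activity 5@1) gives peak 19: d1:19  d2:16  d3:13  d4:4  d5:0  d6:0  d7:0.
Shift Activity 3→5, Activity 4→5, Activity 5→2.
Schedule Activity 1@1, Activity 2@1, Activity 3@5, Activity 4@5, Activity 5@2: d1:7  d2:8  d3:8  d4:8  d5:8  d6:8  d7:5 — peak 8.
Total painter-days = 52 over 7 days ⇒ peak ≥ ⌈52/7⌉ = 8, so 8 is optimal.

8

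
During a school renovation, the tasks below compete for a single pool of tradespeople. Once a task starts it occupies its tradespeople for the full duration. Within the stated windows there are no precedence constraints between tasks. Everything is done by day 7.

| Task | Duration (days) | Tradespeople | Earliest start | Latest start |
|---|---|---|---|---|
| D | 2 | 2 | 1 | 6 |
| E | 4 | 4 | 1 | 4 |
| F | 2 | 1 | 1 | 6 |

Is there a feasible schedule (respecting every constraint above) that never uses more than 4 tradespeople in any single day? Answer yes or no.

Schedule D@1, E@3, F@1: d1:3  d2:3  d3:4  d4:4  d5:4  d6:4  d7:0 — peak 4 ≤ 4.

yes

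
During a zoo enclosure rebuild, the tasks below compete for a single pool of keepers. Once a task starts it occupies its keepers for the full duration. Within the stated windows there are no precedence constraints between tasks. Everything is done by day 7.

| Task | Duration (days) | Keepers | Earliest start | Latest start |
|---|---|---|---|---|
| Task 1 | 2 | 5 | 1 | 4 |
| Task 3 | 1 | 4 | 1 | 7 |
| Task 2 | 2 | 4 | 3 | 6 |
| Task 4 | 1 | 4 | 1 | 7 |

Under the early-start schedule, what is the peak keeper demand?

13

Early-start schedule: Task 1@1, Task 3@1, Task 2@3, Task 4@1.
Load per day: day 1: 13, day 2: 5, day 3: 4, day 4: 4, day 5: 0, day 6: 0, day 7: 0.
Peak is 13.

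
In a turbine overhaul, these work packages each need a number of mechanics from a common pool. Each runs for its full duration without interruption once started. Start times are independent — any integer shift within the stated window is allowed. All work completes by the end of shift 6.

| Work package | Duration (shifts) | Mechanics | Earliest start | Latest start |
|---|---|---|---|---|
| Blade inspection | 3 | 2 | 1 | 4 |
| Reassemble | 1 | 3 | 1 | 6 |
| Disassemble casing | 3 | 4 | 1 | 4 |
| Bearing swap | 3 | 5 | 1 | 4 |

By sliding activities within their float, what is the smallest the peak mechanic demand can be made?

Early-start (Blade inspection@1, Reassemble@1, Disassemble casing@1, Bearing swap@1) gives peak 14: s1:14  s2:11  s3:11  s4:0  s5:0  s6:0.
Shift Reassemble→4, Disassemble casing→4.
Schedule Blade inspection@1, Reassemble@4, Disassemble casing@4, Bearing swap@1: s1:7  s2:7  s3:7  s4:7  s5:4  s6:4 — peak 7.

7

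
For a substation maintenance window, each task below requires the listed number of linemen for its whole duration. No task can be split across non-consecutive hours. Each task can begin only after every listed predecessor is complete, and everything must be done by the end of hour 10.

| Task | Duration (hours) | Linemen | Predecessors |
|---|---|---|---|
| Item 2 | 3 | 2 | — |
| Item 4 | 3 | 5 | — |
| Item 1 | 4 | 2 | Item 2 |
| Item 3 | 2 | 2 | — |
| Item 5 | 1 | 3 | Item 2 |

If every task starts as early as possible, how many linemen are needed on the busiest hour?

Early-start schedule: Item 2@1, Item 4@1, Item 1@4, Item 3@1, Item 5@4.
Load per hour: hour 1: 9, hour 2: 9, hour 3: 7, hour 4: 5, hour 5: 2, hour 6: 2, hour 7: 2, hour 8: 0, hour 9: 0, hour 10: 0.
Peak is 9.

9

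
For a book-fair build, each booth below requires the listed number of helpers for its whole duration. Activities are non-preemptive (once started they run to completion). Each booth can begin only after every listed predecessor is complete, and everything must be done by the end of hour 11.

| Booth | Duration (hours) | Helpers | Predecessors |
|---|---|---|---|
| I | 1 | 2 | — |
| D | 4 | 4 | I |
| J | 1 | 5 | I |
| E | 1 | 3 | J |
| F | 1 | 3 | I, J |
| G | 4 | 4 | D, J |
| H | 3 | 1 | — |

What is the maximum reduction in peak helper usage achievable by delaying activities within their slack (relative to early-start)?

5

Early-start peak: h1:3  h2:10  h3:11  h4:4  h5:4  h6:4  h7:4  h8:4  h9:4  h10:0  h11:0 ⇒ 11.
Leveled (I@1, D@2, J@6, E@7, F@7, G@8, H@1): h1:3  h2:5  h3:5  h4:4  h5:4  h6:5  h7:6  h8:4  h9:4  h10:4  h11:4 ⇒ 6.
Reduction 11 − 6 = 5.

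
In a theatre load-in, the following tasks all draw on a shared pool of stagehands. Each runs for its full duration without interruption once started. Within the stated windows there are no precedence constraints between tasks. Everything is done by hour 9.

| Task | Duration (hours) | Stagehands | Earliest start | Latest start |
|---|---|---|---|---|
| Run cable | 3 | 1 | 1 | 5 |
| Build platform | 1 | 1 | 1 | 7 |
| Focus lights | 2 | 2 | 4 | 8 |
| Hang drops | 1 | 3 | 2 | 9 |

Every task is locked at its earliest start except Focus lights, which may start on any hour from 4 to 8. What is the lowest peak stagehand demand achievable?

Focus lights@4: h1:2  h2:4  h3:1  h4:2  h5:2  h6:0  h7:0  h8:0  h9:0 → peak 4
Focus lights@5: h1:2  h2:4  h3:1  h4:0  h5:2  h6:2  h7:0  h8:0  h9:0 → peak 4
Focus lights@6: h1:2  h2:4  h3:1  h4:0  h5:0  h6:2  h7:2  h8:0  h9:0 → peak 4
Focus lights@7: h1:2  h2:4  h3:1  h4:0  h5:0  h6:0  h7:2  h8:2  h9:0 → peak 4
Focus lights@8: h1:2  h2:4  h3:1  h4:0  h5:0  h6:0  h7:0  h8:2  h9:2 → peak 4
Best is Focus lights@4, peak 4.

4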